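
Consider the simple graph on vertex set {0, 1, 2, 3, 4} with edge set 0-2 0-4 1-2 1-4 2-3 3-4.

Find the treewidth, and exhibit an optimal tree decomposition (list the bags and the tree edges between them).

Treewidth 2.
One such decomposition:
Bags: B1 = {0, 2, 4}  B2 = {1, 2, 4}  B3 = {2, 3, 4}
Tree: B1–B2, B2–B3

Every bag has size at most 3, so the width is 3 − 1 = 2 and tw(G) ≤ 2. Since 0–2–1–4–0 is a cycle in G, G is not acyclic. Forests are exactly the graphs of treewidth ≤ 1, so tw(G) ≥ 2. Therefore the treewidth is 2.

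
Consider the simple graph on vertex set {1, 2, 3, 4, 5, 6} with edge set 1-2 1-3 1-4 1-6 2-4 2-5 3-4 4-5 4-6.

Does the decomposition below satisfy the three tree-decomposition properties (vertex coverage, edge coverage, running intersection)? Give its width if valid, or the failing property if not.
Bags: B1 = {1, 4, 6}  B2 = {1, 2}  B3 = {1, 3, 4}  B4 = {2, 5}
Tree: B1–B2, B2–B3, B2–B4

No — edge (4,2) lies in no bag.

A tree decomposition must satisfy three properties: every vertex lies in some bag; for every edge, both endpoints lie together in some bag; and for every vertex, the bags containing it form a connected subtree. Here edge (4,2) lies in no bag, so the decomposition is invalid.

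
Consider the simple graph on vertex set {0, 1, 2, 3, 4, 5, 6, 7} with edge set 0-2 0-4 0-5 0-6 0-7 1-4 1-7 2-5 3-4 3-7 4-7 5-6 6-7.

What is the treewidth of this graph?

A width-2 tree decomposition is:
Bags: B1 = {0, 6, 7}  B2 = {0, 4, 7}  B3 = {1, 4, 7}  B4 = {3, 4, 7}  B5 = {0, 5, 6}  B6 = {0, 2, 5}
Tree: B1–B2, B2–B3, B2–B4, B1–B5, B5–B6
Each bag holds 3 vertices, so the decomposition has width 2, which upper-bounds the treewidth. On the other hand G contains the 3-clique {0, 4, 7}. A clique must lie in a single bag of any decomposition, so no decomposition can have width below 2. The upper and lower bounds meet at 2, so that is the treewidth.

2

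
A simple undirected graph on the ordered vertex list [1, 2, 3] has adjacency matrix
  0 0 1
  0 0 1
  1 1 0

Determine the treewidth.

1

A width-1 tree decomposition is:
Bags: B1 = {1, 3}  B2 = {2, 3}
Tree: B1–B2
Every bag has size at most 2, so the width is 2 − 1 = 1 and tw(G) ≤ 1. Any graph with an edge has treewidth ≥ 1, and G has the edge 1–3. Therefore the treewidth is 1.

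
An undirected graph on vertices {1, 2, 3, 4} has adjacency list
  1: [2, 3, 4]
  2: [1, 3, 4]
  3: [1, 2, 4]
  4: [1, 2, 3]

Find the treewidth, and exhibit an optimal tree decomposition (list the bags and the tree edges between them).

Treewidth 3.
One optimal decomposition is:
Bags: B1 = {1, 2, 3, 4}
Tree: (single bag)

A single bag containing all 4 vertices is trivially a valid decomposition of width 3. On the other hand G contains the 4-clique {1, 2, 3, 4}. A clique must lie in a single bag of any decomposition, so no decomposition can have width below 3. Therefore the treewidth is 3.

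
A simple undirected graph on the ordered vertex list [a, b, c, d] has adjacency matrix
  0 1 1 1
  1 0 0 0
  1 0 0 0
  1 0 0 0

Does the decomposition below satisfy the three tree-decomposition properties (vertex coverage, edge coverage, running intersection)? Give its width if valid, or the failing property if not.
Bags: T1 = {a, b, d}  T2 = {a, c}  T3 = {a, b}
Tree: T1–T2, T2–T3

No — bags containing vertex b are not connected in the tree.

A tree decomposition must satisfy three properties: every vertex lies in some bag; for every edge, both endpoints lie together in some bag; and for every vertex, the bags containing it form a connected subtree. Here bags containing vertex b are not connected in the tree, so the decomposition is invalid.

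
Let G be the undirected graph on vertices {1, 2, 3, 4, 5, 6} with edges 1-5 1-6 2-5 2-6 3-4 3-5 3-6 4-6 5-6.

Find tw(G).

2

A width-2 tree decomposition is:
Bags: B1 = {3, 5, 6}  B2 = {2, 5, 6}  B3 = {3, 4, 6}  B4 = {1, 5, 6}
Tree: B1–B2, B1–B3, B2–B4
The largest bag has 3 vertices, giving width 2; this decomposition certifies tw(G) ≤ 2. For the lower bound, the 3 vertices {3, 4, 6} are pairwise adjacent, and any tree decomposition puts a clique entirely inside one bag — forcing width ≥ 2. Therefore the treewidth is 2.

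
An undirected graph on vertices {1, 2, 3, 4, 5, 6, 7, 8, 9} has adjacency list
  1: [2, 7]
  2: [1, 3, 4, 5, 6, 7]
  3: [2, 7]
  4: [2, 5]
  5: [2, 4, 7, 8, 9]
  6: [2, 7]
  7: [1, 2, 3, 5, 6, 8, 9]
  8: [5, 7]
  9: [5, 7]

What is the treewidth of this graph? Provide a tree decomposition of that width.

The largest bag has 3 vertices, giving width 2; this decomposition certifies tw(G) ≤ 2. Conversely, {2, 4, 5} is a clique of size 3, and the vertices of any clique must share a bag in every tree decomposition; so some bag has ≥ 3 vertices and tw(G) ≥ 2. Therefore the treewidth is 2.

Treewidth 2.
One optimal decomposition is:
Bags: B1 = {2, 4, 5}  B2 = {2, 5, 7}  B3 = {1, 2, 7}  B4 = {2, 6, 7}  B5 = {2, 3, 7}  B6 = {5, 7, 8}  B7 = {5, 7, 9}
Tree: B1–B2, B2–B3, B2–B4, B4–B5, B2–B6, B6–B7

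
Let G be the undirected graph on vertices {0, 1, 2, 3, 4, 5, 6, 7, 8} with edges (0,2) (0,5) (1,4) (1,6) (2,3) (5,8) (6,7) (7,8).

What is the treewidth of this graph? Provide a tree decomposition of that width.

Treewidth 1.
One optimal decomposition is:
Bags: B1 = {1, 4}  B2 = {1, 6}  B3 = {6, 7}  B4 = {7, 8}  B5 = {5, 8}  B6 = {0, 5}  B7 = {0, 2}  B8 = {2, 3}
Tree: B1–B2, B2–B3, B3–B4, B4–B5, B5–B6, B6–B7, B7–B8

Every bag has size at most 2, so the width is 2 − 1 = 1 and tw(G) ≤ 1. Any graph with an edge has treewidth ≥ 1, and G has the edge 4–1. The upper and lower bounds meet at 1, so that is the treewidth.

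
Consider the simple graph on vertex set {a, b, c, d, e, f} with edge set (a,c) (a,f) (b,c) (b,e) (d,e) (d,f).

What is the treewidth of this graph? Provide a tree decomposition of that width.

Treewidth 2.
One optimal decomposition is:
Bags: B1 = {a, b, c}  B2 = {a, b, e}  B3 = {a, d, e}  B4 = {a, d, f}
Tree: B1–B2, B2–B3, B3–B4

Every bag has size at most 3, so the width is 3 − 1 = 2 and tw(G) ≤ 2. Since a–c–b–e–d–f–a is a cycle in G, G is not acyclic. Forests are exactly the graphs of treewidth ≤ 1, so tw(G) ≥ 2. Combining the bounds, tw(G) = 2.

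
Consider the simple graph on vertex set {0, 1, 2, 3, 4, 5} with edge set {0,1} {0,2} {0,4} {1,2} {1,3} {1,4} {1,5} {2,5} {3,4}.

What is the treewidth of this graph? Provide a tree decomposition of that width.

Treewidth 2.
One optimal decomposition is:
Bags: B1 = {1, 3, 4}  B2 = {0, 1, 4}  B3 = {0, 1, 2}  B4 = {1, 2, 5}
Tree: B1–B2, B2–B3, B3–B4

Each bag holds 3 vertices, so the decomposition has width 2, which upper-bounds the treewidth. On the other hand G contains the 3-clique {0, 1, 2}. A clique must lie in a single bag of any decomposition, so no decomposition can have width below 2. Hence tw(G) = 2 exactly.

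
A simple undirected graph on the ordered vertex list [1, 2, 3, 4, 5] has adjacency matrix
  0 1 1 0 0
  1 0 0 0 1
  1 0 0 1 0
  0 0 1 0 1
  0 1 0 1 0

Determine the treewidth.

A width-2 tree decomposition is:
Bags: B1 = {1, 2, 3}  B2 = {2, 3, 5}  B3 = {3, 4, 5}
Tree: B1–B2, B2–B3
The largest bag has 3 vertices, giving width 2; this decomposition certifies tw(G) ≤ 2. Since 3–1–2–5–4–3 is a cycle in G, G is not acyclic. Forests are exactly the graphs of treewidth ≤ 1, so tw(G) ≥ 2. Hence tw(G) = 2 exactly.

2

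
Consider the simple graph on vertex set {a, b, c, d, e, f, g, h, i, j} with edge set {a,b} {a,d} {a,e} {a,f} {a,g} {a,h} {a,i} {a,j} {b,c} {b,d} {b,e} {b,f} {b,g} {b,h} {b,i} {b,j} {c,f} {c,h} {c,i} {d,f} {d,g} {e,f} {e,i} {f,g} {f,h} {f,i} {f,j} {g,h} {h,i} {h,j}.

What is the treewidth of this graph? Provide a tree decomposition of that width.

Each bag holds 5 vertices, so the decomposition has width 4, which upper-bounds the treewidth. Conversely, {b, c, f, h, i} is a clique of size 5, and the vertices of any clique must share a bag in every tree decomposition; so some bag has ≥ 5 vertices and tw(G) ≥ 4. Combining the bounds, tw(G) = 4.

Treewidth 4.
One optimal decomposition is:
Bags: B1 = {a, b, f, h, i}  B2 = {a, b, f, g, h}  B3 = {b, c, f, h, i}  B4 = {a, b, d, f, g}  B5 = {a, b, e, f, i}  B6 = {a, b, f, h, j}
Tree: B1–B2, B1–B3, B2–B4, B1–B5, B2–B6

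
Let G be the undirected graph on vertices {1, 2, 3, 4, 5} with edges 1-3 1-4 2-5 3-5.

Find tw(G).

1

A width-1 tree decomposition is:
Bags: B1 = {1, 4}  B2 = {1, 3}  B3 = {3, 5}  B4 = {2, 5}
Tree: B1–B2, B2–B3, B3–B4
The largest bag has 2 vertices, giving width 1; this decomposition certifies tw(G) ≤ 1. Any graph with an edge has treewidth ≥ 1, and G has the edge 4–1. Combining the bounds, tw(G) = 1.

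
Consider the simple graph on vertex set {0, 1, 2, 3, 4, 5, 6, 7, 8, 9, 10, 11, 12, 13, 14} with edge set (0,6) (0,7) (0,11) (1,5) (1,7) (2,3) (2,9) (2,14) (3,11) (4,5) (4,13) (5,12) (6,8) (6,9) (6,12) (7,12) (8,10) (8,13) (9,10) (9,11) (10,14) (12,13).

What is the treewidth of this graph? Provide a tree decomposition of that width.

The largest bag has 4 vertices, giving width 3; this decomposition certifies tw(G) ≤ 3. For the lower bound: the 4 vertex sets {2,3,14}, {10}, {9}, {0,6,8,11} are disjoint, each induces a connected subgraph, and every pair is joined by at least one edge of G. Contracting each set to a single vertex therefore yields K_{4} as a minor, and since treewidth is minor-monotone, tw(G) ≥ tw(K_{4}) = 3. Combining the bounds, tw(G) = 3.

Treewidth 3.
One such decomposition:
Bags: B1 = {2, 3, 10, 14}  B2 = {2, 3, 9, 10}  B3 = {3, 9, 10, 11}  B4 = {8, 9, 10, 11}  B5 = {6, 8, 9, 11}  B6 = {0, 6, 8, 11}  B7 = {0, 6, 8, 13}  B8 = {0, 6, 12, 13}  B9 = {0, 7, 12, 13}  B10 = {4, 7, 12, 13}  B11 = {4, 5, 7, 12}  B12 = {1, 4, 5, 7}
Tree: B1–B2, B2–B3, B3–B4, B4–B5, B5–B6, B6–B7, B7–B8, B8–B9, B9–B10, B10–B11, B11–B12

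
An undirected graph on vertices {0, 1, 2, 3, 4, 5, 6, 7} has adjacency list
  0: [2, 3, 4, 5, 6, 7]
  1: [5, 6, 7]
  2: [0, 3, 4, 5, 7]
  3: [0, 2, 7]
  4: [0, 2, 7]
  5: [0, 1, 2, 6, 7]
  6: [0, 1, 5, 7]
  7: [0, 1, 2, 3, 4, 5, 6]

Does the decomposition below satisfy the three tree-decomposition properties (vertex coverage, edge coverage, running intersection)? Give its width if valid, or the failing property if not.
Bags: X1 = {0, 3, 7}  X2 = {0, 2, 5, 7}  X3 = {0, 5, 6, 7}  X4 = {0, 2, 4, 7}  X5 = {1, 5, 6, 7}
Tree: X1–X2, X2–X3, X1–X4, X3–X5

No — edge (2,3) lies in no bag.

A tree decomposition must satisfy three properties: every vertex lies in some bag; for every edge, both endpoints lie together in some bag; and for every vertex, the bags containing it form a connected subtree. Here edge (2,3) lies in no bag, so the decomposition is invalid.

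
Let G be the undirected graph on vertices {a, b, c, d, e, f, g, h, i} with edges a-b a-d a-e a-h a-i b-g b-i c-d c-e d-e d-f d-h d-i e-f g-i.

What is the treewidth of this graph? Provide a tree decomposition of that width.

Every bag has size at most 3, so the width is 3 − 1 = 2 and tw(G) ≤ 2. For the lower bound, the 3 vertices {a, d, e} are pairwise adjacent, and any tree decomposition puts a clique entirely inside one bag — forcing width ≥ 2. Therefore the treewidth is 2.

Treewidth 2.
Bags: B1 = {a, b, i}  B2 = {a, d, i}  B3 = {a, d, e}  B4 = {d, e, f}  B5 = {b, g, i}  B6 = {c, d, e}  B7 = {a, d, h}
Tree: B1–B2, B2–B3, B3–B4, B1–B5, B3–B6, B2–B7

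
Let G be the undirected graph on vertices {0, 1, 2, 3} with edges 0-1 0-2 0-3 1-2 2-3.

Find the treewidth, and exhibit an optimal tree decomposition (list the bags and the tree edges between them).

Treewidth 2.
One such decomposition:
Bags: B1 = {0, 2, 3}  B2 = {0, 1, 2}
Tree: B1–B2

The largest bag has 3 vertices, giving width 2; this decomposition certifies tw(G) ≤ 2. On the other hand G contains the 3-clique {0, 1, 2}. A clique must lie in a single bag of any decomposition, so no decomposition can have width below 2. Combining the bounds, tw(G) = 2.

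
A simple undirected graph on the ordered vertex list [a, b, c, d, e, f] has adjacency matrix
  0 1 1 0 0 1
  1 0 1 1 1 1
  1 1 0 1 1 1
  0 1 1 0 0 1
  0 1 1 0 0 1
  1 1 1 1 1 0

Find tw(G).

A width-3 tree decomposition is:
Bags: B1 = {b, c, d, f}  B2 = {b, c, e, f}  B3 = {a, b, c, f}
Tree: B1–B2, B2–B3
The largest bag has 4 vertices, giving width 3; this decomposition certifies tw(G) ≤ 3. For the lower bound, the 4 vertices {b, c, d, f} are pairwise adjacent, and any tree decomposition puts a clique entirely inside one bag — forcing width ≥ 3. Hence tw(G) = 3 exactly.

3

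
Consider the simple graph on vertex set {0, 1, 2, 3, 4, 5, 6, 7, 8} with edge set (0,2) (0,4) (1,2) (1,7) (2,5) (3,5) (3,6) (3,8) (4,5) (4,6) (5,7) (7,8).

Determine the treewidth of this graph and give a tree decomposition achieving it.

Treewidth 3.
One optimal decomposition is:
Bags: B1 = {0, 3, 4, 6}  B2 = {0, 3, 4, 5}  B3 = {0, 2, 3, 5}  B4 = {2, 3, 5, 8}  B5 = {2, 5, 7, 8}  B6 = {1, 2, 7, 8}
Tree: B1–B2, B2–B3, B3–B4, B4–B5, B5–B6

Every bag has size at most 4, so the width is 4 − 1 = 3 and tw(G) ≤ 3. For the lower bound: the 4 vertex sets {0,4,6}, {3}, {5}, {1,2,7,8} are disjoint, each induces a connected subgraph, and every pair is joined by at least one edge of G. Contracting each set to a single vertex therefore yields K_{4} as a minor, and since treewidth is minor-monotone, tw(G) ≥ tw(K_{4}) = 3. The upper and lower bounds meet at 3, so that is the treewidth.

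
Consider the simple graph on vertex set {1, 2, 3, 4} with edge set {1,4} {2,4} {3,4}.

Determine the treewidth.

1

A width-1 tree decomposition is:
Bags: B1 = {3, 4}  B2 = {2, 4}  B3 = {1, 4}
Tree: B1–B2, B2–B3
Every bag has size at most 2, so the width is 2 − 1 = 1 and tw(G) ≤ 1. G has an edge, so its treewidth is at least 1. Therefore the treewidth is 1.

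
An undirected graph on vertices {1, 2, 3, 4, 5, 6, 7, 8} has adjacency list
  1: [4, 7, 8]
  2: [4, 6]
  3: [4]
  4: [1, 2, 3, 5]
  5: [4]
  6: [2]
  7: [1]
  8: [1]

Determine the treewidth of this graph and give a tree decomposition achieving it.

Every bag has size at most 2, so the width is 2 − 1 = 1 and tw(G) ≤ 1. G has an edge, so its treewidth is at least 1. Therefore the treewidth is 1.

Treewidth 1.
Bags: B1 = {1, 4}  B2 = {2, 4}  B3 = {1, 8}  B4 = {1, 7}  B5 = {4, 5}  B6 = {3, 4}  B7 = {2, 6}
Tree: B1–B2, B1–B3, B3–B4, B1–B5, B1–B6, B2–B7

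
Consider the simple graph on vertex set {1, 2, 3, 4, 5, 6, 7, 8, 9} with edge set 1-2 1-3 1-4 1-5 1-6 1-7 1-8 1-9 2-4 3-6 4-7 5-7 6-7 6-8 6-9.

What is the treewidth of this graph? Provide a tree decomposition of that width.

The largest bag has 3 vertices, giving width 2; this decomposition certifies tw(G) ≤ 2. On the other hand G contains the 3-clique {1, 2, 4}. A clique must lie in a single bag of any decomposition, so no decomposition can have width below 2. The upper and lower bounds meet at 2, so that is the treewidth.

Treewidth 2.
Bags: B1 = {1, 6, 9}  B2 = {1, 6, 7}  B3 = {1, 4, 7}  B4 = {1, 6, 8}  B5 = {1, 5, 7}  B6 = {1, 3, 6}  B7 = {1, 2, 4}
Tree: B1–B2, B2–B3, B1–B4, B3–B5, B2–B6, B3–B7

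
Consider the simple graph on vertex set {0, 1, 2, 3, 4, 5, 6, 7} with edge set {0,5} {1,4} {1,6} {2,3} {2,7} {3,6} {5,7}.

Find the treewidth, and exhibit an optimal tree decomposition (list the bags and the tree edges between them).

Treewidth 1.
One such decomposition:
Bags: B1 = {1, 4}  B2 = {1, 6}  B3 = {3, 6}  B4 = {2, 3}  B5 = {2, 7}  B6 = {5, 7}  B7 = {0, 5}
Tree: B1–B2, B2–B3, B3–B4, B4–B5, B5–B6, B6–B7

Every bag has size at most 2, so the width is 2 − 1 = 1 and tw(G) ≤ 1. Since G has at least one edge (e.g. 4–1), it is not an edgeless graph, so tw(G) ≥ 1. Therefore the treewidth is 1.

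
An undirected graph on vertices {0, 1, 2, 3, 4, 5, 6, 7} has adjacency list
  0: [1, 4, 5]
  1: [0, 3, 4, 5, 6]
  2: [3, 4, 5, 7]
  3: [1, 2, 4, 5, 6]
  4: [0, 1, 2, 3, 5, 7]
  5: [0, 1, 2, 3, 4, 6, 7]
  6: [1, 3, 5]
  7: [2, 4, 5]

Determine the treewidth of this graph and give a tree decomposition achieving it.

Treewidth 3.
One optimal decomposition is:
Bags: B1 = {1, 3, 4, 5}  B2 = {2, 3, 4, 5}  B3 = {0, 1, 4, 5}  B4 = {1, 3, 5, 6}  B5 = {2, 4, 5, 7}
Tree: B1–B2, B1–B3, B1–B4, B2–B5

The largest bag has 4 vertices, giving width 3; this decomposition certifies tw(G) ≤ 3. Conversely, {0, 1, 4, 5} is a clique of size 4, and the vertices of any clique must share a bag in every tree decomposition; so some bag has ≥ 4 vertices and tw(G) ≥ 3. Combining the bounds, tw(G) = 3.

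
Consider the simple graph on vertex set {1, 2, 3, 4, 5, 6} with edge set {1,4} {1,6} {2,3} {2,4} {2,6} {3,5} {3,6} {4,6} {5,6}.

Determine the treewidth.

A width-2 tree decomposition is:
Bags: B1 = {2, 4, 6}  B2 = {2, 3, 6}  B3 = {1, 4, 6}  B4 = {3, 5, 6}
Tree: B1–B2, B1–B3, B2–B4
Every bag has size at most 3, so the width is 3 − 1 = 2 and tw(G) ≤ 2. Conversely, {1, 4, 6} is a clique of size 3, and the vertices of any clique must share a bag in every tree decomposition; so some bag has ≥ 3 vertices and tw(G) ≥ 2. The upper and lower bounds meet at 2, so that is the treewidth.

2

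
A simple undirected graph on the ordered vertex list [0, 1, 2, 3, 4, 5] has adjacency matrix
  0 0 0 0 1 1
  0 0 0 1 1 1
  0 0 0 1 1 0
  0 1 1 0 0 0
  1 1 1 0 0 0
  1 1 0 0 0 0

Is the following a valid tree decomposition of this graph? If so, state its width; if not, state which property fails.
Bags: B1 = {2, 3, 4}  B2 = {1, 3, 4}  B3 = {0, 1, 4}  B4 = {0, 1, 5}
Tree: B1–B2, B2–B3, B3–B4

Checking the three conditions: (i) the bags cover all of {0, 1, 2, 3, 4, 5}; (ii) for each edge, some bag contains both endpoints; (iii) the bags containing any fixed vertex form a subtree. All hold, so the decomposition is valid with width 3 − 1 = 2.

Yes; width 2.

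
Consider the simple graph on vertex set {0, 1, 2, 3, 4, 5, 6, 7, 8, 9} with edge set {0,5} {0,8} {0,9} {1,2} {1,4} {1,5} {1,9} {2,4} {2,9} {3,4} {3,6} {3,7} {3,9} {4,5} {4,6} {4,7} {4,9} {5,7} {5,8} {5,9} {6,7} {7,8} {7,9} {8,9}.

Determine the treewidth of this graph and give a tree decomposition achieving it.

Each bag holds 4 vertices, so the decomposition has width 3, which upper-bounds the treewidth. For the lower bound, the 4 vertices {0, 5, 8, 9} are pairwise adjacent, and any tree decomposition puts a clique entirely inside one bag — forcing width ≥ 3. Hence tw(G) = 3 exactly.

Treewidth 3.
One optimal decomposition is:
Bags: B1 = {4, 5, 7, 9}  B2 = {3, 4, 7, 9}  B3 = {5, 7, 8, 9}  B4 = {1, 4, 5, 9}  B5 = {1, 2, 4, 9}  B6 = {3, 4, 6, 7}  B7 = {0, 5, 8, 9}
Tree: B1–B2, B1–B3, B1–B4, B4–B5, B2–B6, B3–B7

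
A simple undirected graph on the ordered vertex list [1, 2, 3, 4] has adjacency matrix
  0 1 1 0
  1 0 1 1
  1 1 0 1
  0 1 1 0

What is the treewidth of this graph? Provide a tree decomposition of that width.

Every bag has size at most 3, so the width is 3 − 1 = 2 and tw(G) ≤ 2. On the other hand G contains the 3-clique {1, 2, 3}. A clique must lie in a single bag of any decomposition, so no decomposition can have width below 2. Therefore the treewidth is 2.

Treewidth 2.
One such decomposition:
Bags: B1 = {1, 2, 3}  B2 = {2, 3, 4}
Tree: B1–B2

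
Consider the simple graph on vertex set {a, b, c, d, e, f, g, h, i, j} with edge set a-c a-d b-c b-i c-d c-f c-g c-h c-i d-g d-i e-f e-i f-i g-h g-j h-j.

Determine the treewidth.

A width-2 tree decomposition is:
Bags: B1 = {c, d, i}  B2 = {c, f, i}  B3 = {a, c, d}  B4 = {c, d, g}  B5 = {e, f, i}  B6 = {c, g, h}  B7 = {b, c, i}  B8 = {g, h, j}
Tree: B1–B2, B1–B3, B1–B4, B2–B5, B4–B6, B2–B7, B6–B8
Each bag holds 3 vertices, so the decomposition has width 2, which upper-bounds the treewidth. For the lower bound, the 3 vertices {g, h, j} are pairwise adjacent, and any tree decomposition puts a clique entirely inside one bag — forcing width ≥ 2. Hence tw(G) = 2 exactly.

2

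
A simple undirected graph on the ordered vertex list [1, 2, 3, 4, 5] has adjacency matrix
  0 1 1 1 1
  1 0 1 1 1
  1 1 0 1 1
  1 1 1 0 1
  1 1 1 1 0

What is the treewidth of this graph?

A width-4 tree decomposition is:
Bags: B1 = {1, 2, 3, 4, 5}
Tree: (single bag)
A single bag containing all 5 vertices is trivially a valid decomposition of width 4. Conversely, {1, 2, 3, 4, 5} is a clique of size 5, and the vertices of any clique must share a bag in every tree decomposition; so some bag has ≥ 5 vertices and tw(G) ≥ 4. The upper and lower bounds meet at 4, so that is the treewidth.

4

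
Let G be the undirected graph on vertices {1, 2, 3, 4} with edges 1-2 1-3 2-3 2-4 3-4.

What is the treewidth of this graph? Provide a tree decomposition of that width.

The largest bag has 3 vertices, giving width 2; this decomposition certifies tw(G) ≤ 2. On the other hand G contains the 3-clique {1, 2, 3}. A clique must lie in a single bag of any decomposition, so no decomposition can have width below 2. Combining the bounds, tw(G) = 2.

Treewidth 2.
One optimal decomposition is:
Bags: B1 = {2, 3, 4}  B2 = {1, 2, 3}
Tree: B1–B2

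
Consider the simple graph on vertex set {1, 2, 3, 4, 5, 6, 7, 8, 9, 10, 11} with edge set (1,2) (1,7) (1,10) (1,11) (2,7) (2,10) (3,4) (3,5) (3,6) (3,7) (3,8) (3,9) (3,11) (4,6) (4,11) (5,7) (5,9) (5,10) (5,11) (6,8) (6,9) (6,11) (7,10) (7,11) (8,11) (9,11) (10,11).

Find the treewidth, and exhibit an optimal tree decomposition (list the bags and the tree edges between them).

The largest bag has 4 vertices, giving width 3; this decomposition certifies tw(G) ≤ 3. On the other hand G contains the 4-clique {1, 2, 7, 10}. A clique must lie in a single bag of any decomposition, so no decomposition can have width below 3. The upper and lower bounds meet at 3, so that is the treewidth.

Treewidth 3.
One such decomposition:
Bags: B1 = {3, 5, 7, 11}  B2 = {5, 7, 10, 11}  B3 = {1, 7, 10, 11}  B4 = {3, 5, 9, 11}  B5 = {3, 6, 9, 11}  B6 = {1, 2, 7, 10}  B7 = {3, 4, 6, 11}  B8 = {3, 6, 8, 11}
Tree: B1–B2, B2–B3, B1–B4, B4–B5, B3–B6, B5–B7, B7–B8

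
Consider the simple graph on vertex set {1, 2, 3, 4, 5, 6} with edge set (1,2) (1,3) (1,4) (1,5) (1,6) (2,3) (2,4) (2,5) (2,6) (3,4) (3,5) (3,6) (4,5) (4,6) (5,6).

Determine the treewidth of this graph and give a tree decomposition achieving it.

A single bag containing all 6 vertices is trivially a valid decomposition of width 5. Conversely, {1, 2, 3, 4, 5, 6} is a clique of size 6, and the vertices of any clique must share a bag in every tree decomposition; so some bag has ≥ 6 vertices and tw(G) ≥ 5. Hence tw(G) = 5 exactly.

Treewidth 5.
Bags: B1 = {1, 2, 3, 4, 5, 6}
Tree: (single bag)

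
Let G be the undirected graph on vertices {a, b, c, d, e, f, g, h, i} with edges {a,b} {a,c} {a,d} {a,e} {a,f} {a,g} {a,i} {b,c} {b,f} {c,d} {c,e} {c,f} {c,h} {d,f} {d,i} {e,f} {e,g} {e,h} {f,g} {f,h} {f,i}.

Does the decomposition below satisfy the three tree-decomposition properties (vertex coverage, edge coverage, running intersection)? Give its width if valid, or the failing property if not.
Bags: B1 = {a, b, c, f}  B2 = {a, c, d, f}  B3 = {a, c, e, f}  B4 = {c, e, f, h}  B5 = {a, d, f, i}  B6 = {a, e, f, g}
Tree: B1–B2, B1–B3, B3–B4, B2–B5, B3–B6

Checking the three conditions: (i) the bags cover all of {a, b, c, d, e, f, g, h, i}; (ii) for each edge, some bag contains both endpoints; (iii) the bags containing any fixed vertex form a subtree. All hold, so the decomposition is valid with width 4 − 1 = 3.

Yes; width 3.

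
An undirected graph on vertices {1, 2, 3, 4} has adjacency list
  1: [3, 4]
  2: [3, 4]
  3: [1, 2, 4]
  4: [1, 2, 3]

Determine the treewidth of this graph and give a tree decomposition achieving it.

Each bag holds 3 vertices, so the decomposition has width 2, which upper-bounds the treewidth. Conversely, {1, 3, 4} is a clique of size 3, and the vertices of any clique must share a bag in every tree decomposition; so some bag has ≥ 3 vertices and tw(G) ≥ 2. Hence tw(G) = 2 exactly.

Treewidth 2.
One optimal decomposition is:
Bags: B1 = {2, 3, 4}  B2 = {1, 3, 4}
Tree: B1–B2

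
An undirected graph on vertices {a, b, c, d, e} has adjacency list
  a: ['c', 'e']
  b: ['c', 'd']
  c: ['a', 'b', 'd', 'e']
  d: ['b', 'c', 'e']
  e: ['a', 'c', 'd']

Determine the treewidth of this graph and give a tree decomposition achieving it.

The largest bag has 3 vertices, giving width 2; this decomposition certifies tw(G) ≤ 2. Conversely, {c, d, e} is a clique of size 3, and the vertices of any clique must share a bag in every tree decomposition; so some bag has ≥ 3 vertices and tw(G) ≥ 2. Combining the bounds, tw(G) = 2.

Treewidth 2.
Bags: B1 = {b, c, d}  B2 = {c, d, e}  B3 = {a, c, e}
Tree: B1–B2, B2–B3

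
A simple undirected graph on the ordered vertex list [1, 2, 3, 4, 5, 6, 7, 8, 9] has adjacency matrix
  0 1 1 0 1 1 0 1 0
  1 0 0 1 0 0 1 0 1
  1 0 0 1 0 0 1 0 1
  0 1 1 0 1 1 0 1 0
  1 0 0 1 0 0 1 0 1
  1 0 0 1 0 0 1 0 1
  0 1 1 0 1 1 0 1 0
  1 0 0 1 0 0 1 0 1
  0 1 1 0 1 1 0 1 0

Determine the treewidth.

A width-4 tree decomposition is:
Bags: B1 = {1, 4, 5, 7, 9}  B2 = {1, 4, 6, 7, 9}  B3 = {1, 4, 7, 8, 9}  B4 = {1, 2, 4, 7, 9}  B5 = {1, 3, 4, 7, 9}
Tree: B1–B2, B2–B3, B3–B4, B4–B5
The largest bag has 5 vertices, giving width 4; this decomposition certifies tw(G) ≤ 4. For the lower bound: the 5 vertex sets {1,5}, {6,9}, {7,8}, {4}, {2} are disjoint, each induces a connected subgraph, and every pair is joined by at least one edge of G. Contracting each set to a single vertex therefore yields K_{5} as a minor, and since treewidth is minor-monotone, tw(G) ≥ tw(K_{5}) = 4. Hence tw(G) = 4 exactly.

4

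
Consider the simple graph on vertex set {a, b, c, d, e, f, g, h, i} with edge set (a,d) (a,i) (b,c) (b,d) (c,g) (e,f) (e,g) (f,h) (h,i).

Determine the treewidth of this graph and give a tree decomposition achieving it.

Treewidth 2.
Bags: B1 = {f, h, i}  B2 = {e, f, i}  B3 = {e, g, i}  B4 = {c, g, i}  B5 = {b, c, i}  B6 = {b, d, i}  B7 = {a, d, i}
Tree: B1–B2, B2–B3, B3–B4, B4–B5, B5–B6, B6–B7

The largest bag has 3 vertices, giving width 2; this decomposition certifies tw(G) ≤ 2. Since i–h–f–e–g–c–b–d–a–i is a cycle in G, G is not acyclic. Forests are exactly the graphs of treewidth ≤ 1, so tw(G) ≥ 2. The upper and lower bounds meet at 2, so that is the treewidth.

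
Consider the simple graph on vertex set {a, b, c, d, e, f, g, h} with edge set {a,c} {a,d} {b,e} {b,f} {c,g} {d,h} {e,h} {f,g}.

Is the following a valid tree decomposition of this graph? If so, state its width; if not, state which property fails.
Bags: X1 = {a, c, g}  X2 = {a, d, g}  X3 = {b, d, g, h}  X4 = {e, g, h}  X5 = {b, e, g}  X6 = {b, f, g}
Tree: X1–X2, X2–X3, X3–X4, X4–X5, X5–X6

A tree decomposition must satisfy three properties: every vertex lies in some bag; for every edge, both endpoints lie together in some bag; and for every vertex, the bags containing it form a connected subtree. Here bags containing vertex b are not connected in the tree, so the decomposition is invalid.

No — bags containing vertex b are not connected in the tree.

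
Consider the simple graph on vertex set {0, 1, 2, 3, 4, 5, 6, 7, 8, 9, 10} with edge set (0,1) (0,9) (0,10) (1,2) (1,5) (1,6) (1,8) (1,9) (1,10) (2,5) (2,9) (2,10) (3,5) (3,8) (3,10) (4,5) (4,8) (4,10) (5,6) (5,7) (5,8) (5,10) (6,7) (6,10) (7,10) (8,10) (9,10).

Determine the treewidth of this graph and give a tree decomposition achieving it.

Every bag has size at most 4, so the width is 4 − 1 = 3 and tw(G) ≤ 3. Conversely, {0, 1, 9, 10} is a clique of size 4, and the vertices of any clique must share a bag in every tree decomposition; so some bag has ≥ 4 vertices and tw(G) ≥ 3. The upper and lower bounds meet at 3, so that is the treewidth.

Treewidth 3.
One such decomposition:
Bags: B1 = {1, 2, 5, 10}  B2 = {1, 2, 9, 10}  B3 = {0, 1, 9, 10}  B4 = {1, 5, 6, 10}  B5 = {5, 6, 7, 10}  B6 = {1, 5, 8, 10}  B7 = {3, 5, 8, 10}  B8 = {4, 5, 8, 10}
Tree: B1–B2, B2–B3, B1–B4, B4–B5, B1–B6, B6–B7, B7–B8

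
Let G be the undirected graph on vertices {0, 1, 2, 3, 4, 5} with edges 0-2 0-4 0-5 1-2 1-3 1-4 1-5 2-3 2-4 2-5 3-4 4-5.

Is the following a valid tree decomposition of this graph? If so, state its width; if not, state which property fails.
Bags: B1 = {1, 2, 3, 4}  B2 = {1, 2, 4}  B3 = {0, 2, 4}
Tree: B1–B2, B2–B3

No — vertex 5 appears in no bag.

A tree decomposition must satisfy three properties: every vertex lies in some bag; for every edge, both endpoints lie together in some bag; and for every vertex, the bags containing it form a connected subtree. Here vertex 5 appears in no bag, so the decomposition is invalid.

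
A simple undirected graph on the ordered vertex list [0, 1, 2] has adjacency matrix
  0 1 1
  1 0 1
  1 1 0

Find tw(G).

A width-2 tree decomposition is:
Bags: B1 = {0, 1, 2}
Tree: (single bag)
A single bag containing all 3 vertices is trivially a valid decomposition of width 2. Conversely, {0, 1, 2} is a clique of size 3, and the vertices of any clique must share a bag in every tree decomposition; so some bag has ≥ 3 vertices and tw(G) ≥ 2. Combining the bounds, tw(G) = 2.

2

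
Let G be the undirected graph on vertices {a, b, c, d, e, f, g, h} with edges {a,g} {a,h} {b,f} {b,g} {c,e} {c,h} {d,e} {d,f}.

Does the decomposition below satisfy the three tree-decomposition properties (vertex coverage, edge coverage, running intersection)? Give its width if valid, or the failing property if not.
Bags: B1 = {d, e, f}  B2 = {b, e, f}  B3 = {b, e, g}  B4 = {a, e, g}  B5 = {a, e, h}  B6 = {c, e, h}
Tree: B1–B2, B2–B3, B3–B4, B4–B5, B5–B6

Yes; width 2.

Checking the three conditions: (i) the bags cover all of {a, b, c, d, e, f, g, h}; (ii) for each edge, some bag contains both endpoints; (iii) the bags containing any fixed vertex form a subtree. All hold, so the decomposition is valid with width 3 − 1 = 2.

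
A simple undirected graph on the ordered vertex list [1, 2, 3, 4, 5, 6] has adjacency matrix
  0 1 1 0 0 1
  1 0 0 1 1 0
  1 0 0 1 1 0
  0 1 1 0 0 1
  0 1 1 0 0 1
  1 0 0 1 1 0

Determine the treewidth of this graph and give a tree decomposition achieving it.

The largest bag has 4 vertices, giving width 3; this decomposition certifies tw(G) ≤ 3. For the lower bound: the 4 vertex sets {1,2}, {3,4}, {6}, {5} are disjoint, each induces a connected subgraph, and every pair is joined by at least one edge of G. Contracting each set to a single vertex therefore yields K_{4} as a minor, and since treewidth is minor-monotone, tw(G) ≥ tw(K_{4}) = 3. Therefore the treewidth is 3.

Treewidth 3.
One such decomposition:
Bags: B1 = {1, 2, 3, 6}  B2 = {2, 3, 4, 6}  B3 = {2, 3, 5, 6}
Tree: B1–B2, B2–B3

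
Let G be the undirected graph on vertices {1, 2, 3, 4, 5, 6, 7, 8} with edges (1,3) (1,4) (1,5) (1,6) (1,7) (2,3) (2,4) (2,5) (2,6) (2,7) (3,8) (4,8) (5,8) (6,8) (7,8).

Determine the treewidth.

3

A width-3 tree decomposition is:
Bags: B1 = {1, 2, 4, 8}  B2 = {1, 2, 3, 8}  B3 = {1, 2, 6, 8}  B4 = {1, 2, 7, 8}  B5 = {1, 2, 5, 8}
Tree: B1–B2, B2–B3, B3–B4, B4–B5
Each bag holds 4 vertices, so the decomposition has width 3, which upper-bounds the treewidth. For the lower bound: the 4 vertex sets {2,4}, {3,8}, {1}, {6} are disjoint, each induces a connected subgraph, and every pair is joined by at least one edge of G. Contracting each set to a single vertex therefore yields K_{4} as a minor, and since treewidth is minor-monotone, tw(G) ≥ tw(K_{4}) = 3. The upper and lower bounds meet at 3, so that is the treewidth.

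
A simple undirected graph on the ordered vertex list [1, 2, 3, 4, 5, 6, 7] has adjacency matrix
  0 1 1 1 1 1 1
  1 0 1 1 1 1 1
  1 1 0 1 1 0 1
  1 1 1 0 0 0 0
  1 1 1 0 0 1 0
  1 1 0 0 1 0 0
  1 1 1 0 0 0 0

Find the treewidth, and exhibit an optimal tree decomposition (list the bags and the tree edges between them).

The largest bag has 4 vertices, giving width 3; this decomposition certifies tw(G) ≤ 3. For the lower bound, the 4 vertices {1, 2, 3, 4} are pairwise adjacent, and any tree decomposition puts a clique entirely inside one bag — forcing width ≥ 3. Therefore the treewidth is 3.

Treewidth 3.
One such decomposition:
Bags: B1 = {1, 2, 5, 6}  B2 = {1, 2, 3, 5}  B3 = {1, 2, 3, 7}  B4 = {1, 2, 3, 4}
Tree: B1–B2, B2–B3, B2–B4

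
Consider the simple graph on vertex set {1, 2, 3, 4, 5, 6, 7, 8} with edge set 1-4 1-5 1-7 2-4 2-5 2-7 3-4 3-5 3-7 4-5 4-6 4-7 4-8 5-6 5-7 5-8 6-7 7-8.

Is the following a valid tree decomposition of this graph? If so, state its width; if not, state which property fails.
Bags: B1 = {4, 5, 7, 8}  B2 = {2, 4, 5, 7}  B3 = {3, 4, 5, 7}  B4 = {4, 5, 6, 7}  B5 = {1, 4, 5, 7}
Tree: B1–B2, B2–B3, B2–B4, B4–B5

Vertex coverage: the bags together contain {1, 2, 3, 4, 5, 6, 7, 8}, the full vertex set. Edge coverage: each edge of G has both endpoints in at least one bag. Running intersection: for every vertex, the bags containing it form a connected subtree. All three properties hold, so this is a valid tree decomposition of width max|bag| − 1 = 3, and hence tw(G) ≤ 3.

Yes; width 3.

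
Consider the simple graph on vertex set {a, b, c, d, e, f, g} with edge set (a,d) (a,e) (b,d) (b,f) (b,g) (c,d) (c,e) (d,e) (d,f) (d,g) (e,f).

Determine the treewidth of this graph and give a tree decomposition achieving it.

Treewidth 2.
One such decomposition:
Bags: B1 = {d, e, f}  B2 = {c, d, e}  B3 = {b, d, f}  B4 = {b, d, g}  B5 = {a, d, e}
Tree: B1–B2, B1–B3, B3–B4, B1–B5

Every bag has size at most 3, so the width is 3 − 1 = 2 and tw(G) ≤ 2. On the other hand G contains the 3-clique {b, d, g}. A clique must lie in a single bag of any decomposition, so no decomposition can have width below 2. The upper and lower bounds meet at 2, so that is the treewidth.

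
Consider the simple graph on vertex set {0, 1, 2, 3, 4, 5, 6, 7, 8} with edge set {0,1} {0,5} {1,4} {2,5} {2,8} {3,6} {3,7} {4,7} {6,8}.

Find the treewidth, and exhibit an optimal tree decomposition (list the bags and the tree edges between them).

Treewidth 2.
Bags: B1 = {2, 6, 8}  B2 = {2, 3, 6}  B3 = {2, 3, 7}  B4 = {2, 4, 7}  B5 = {1, 2, 4}  B6 = {0, 1, 2}  B7 = {0, 2, 5}
Tree: B1–B2, B2–B3, B3–B4, B4–B5, B5–B6, B6–B7

Every bag has size at most 3, so the width is 3 − 1 = 2 and tw(G) ≤ 2. The edges 2–8–6–3–7–4–1–0–5–2 form a cycle, so G is not a tree and its treewidth is at least 2. Combining the bounds, tw(G) = 2.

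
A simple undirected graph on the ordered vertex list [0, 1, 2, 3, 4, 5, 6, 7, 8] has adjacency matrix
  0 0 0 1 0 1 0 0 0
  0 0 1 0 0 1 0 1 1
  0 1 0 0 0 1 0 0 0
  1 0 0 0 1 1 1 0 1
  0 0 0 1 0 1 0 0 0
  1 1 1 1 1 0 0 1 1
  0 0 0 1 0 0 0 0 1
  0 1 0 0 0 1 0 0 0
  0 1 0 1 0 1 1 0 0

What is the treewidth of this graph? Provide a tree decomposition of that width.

Treewidth 2.
One such decomposition:
Bags: B1 = {3, 5, 8}  B2 = {3, 6, 8}  B3 = {1, 5, 8}  B4 = {1, 2, 5}  B5 = {1, 5, 7}  B6 = {3, 4, 5}  B7 = {0, 3, 5}
Tree: B1–B2, B1–B3, B3–B4, B3–B5, B1–B6, B1–B7

Every bag has size at most 3, so the width is 3 − 1 = 2 and tw(G) ≤ 2. Conversely, {0, 3, 5} is a clique of size 3, and the vertices of any clique must share a bag in every tree decomposition; so some bag has ≥ 3 vertices and tw(G) ≥ 2. Combining the bounds, tw(G) = 2.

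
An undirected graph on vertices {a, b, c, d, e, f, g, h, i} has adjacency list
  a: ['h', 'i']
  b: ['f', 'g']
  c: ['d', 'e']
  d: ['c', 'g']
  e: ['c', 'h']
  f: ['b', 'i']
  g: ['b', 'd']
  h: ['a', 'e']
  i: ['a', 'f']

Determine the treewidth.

2

A width-2 tree decomposition is:
Bags: B1 = {c, e, h}  B2 = {a, c, h}  B3 = {a, c, i}  B4 = {c, f, i}  B5 = {b, c, f}  B6 = {b, c, g}  B7 = {c, d, g}
Tree: B1–B2, B2–B3, B3–B4, B4–B5, B5–B6, B6–B7
Each bag holds 3 vertices, so the decomposition has width 2, which upper-bounds the treewidth. For the lower bound, G contains the cycle c–e–h–a–i–f–b–g–d–c, so G is not a forest; only forests have treewidth ≤ 1, hence tw(G) ≥ 2. Combining the bounds, tw(G) = 2.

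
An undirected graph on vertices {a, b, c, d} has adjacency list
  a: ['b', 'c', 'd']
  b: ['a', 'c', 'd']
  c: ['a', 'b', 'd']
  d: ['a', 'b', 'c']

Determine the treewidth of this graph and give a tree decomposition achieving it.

Treewidth 3.
One such decomposition:
Bags: B1 = {a, b, c, d}
Tree: (single bag)

With just one bag of size 4, the width is 4 − 1 = 3, so tw(G) ≤ 3. For the lower bound, the 4 vertices {a, b, c, d} are pairwise adjacent, and any tree decomposition puts a clique entirely inside one bag — forcing width ≥ 3. Combining the bounds, tw(G) = 3.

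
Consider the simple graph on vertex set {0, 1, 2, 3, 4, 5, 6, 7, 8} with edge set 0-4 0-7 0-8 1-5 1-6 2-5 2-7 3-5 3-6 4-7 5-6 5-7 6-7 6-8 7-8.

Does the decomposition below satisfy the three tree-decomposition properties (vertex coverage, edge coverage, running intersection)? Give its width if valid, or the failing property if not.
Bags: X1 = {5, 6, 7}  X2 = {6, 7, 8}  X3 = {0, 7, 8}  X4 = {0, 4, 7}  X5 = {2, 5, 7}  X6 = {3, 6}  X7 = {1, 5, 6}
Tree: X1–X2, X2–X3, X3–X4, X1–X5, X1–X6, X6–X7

No — edge (5,3) lies in no bag.

A tree decomposition must satisfy three properties: every vertex lies in some bag; for every edge, both endpoints lie together in some bag; and for every vertex, the bags containing it form a connected subtree. Here edge (5,3) lies in no bag, so the decomposition is invalid.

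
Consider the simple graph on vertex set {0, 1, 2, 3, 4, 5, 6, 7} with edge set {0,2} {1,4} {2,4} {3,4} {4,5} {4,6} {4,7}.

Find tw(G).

1

A width-1 tree decomposition is:
Bags: B1 = {1, 4}  B2 = {4, 7}  B3 = {2, 4}  B4 = {3, 4}  B5 = {4, 5}  B6 = {0, 2}  B7 = {4, 6}
Tree: B1–B2, B2–B3, B1–B4, B2–B5, B3–B6, B2–B7
Every bag has size at most 2, so the width is 2 − 1 = 1 and tw(G) ≤ 1. G has an edge, so its treewidth is at least 1. Hence tw(G) = 1 exactly.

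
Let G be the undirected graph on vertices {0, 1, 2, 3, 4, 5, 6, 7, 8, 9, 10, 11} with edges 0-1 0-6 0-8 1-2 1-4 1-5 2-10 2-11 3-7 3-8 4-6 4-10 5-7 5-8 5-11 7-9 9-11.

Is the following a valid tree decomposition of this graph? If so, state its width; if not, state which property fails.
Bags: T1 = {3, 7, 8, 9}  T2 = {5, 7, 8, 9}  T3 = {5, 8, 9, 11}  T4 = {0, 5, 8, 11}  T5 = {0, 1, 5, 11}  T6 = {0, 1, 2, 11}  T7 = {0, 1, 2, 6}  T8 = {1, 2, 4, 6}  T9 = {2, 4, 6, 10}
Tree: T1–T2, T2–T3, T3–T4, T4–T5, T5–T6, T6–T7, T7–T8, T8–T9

Checking the three conditions: (i) the bags cover all of {0, 1, 2, 3, 4, 5, 6, 7, 8, 9, 10, 11}; (ii) for each edge, some bag contains both endpoints; (iii) the bags containing any fixed vertex form a subtree. All hold, so the decomposition is valid with width 4 − 1 = 3.

Yes; width 3.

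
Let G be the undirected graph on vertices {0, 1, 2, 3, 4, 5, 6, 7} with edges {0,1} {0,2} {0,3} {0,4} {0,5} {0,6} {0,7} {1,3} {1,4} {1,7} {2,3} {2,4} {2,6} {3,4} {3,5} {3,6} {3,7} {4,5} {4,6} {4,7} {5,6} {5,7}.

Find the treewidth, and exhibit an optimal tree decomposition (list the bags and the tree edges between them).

Every bag has size at most 5, so the width is 5 − 1 = 4 and tw(G) ≤ 4. Conversely, {0, 1, 3, 4, 7} is a clique of size 5, and the vertices of any clique must share a bag in every tree decomposition; so some bag has ≥ 5 vertices and tw(G) ≥ 4. The upper and lower bounds meet at 4, so that is the treewidth.

Treewidth 4.
One such decomposition:
Bags: B1 = {0, 3, 4, 5, 7}  B2 = {0, 3, 4, 5, 6}  B3 = {0, 2, 3, 4, 6}  B4 = {0, 1, 3, 4, 7}
Tree: B1–B2, B2–B3, B1–B4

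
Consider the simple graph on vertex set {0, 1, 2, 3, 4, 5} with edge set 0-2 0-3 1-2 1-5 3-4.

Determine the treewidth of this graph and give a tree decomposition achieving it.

Treewidth 1.
One such decomposition:
Bags: B1 = {1, 5}  B2 = {1, 2}  B3 = {0, 2}  B4 = {0, 3}  B5 = {3, 4}
Tree: B1–B2, B2–B3, B3–B4, B4–B5

Every bag has size at most 2, so the width is 2 − 1 = 1 and tw(G) ≤ 1. Any graph with an edge has treewidth ≥ 1, and G has the edge 5–1. Therefore the treewidth is 1.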